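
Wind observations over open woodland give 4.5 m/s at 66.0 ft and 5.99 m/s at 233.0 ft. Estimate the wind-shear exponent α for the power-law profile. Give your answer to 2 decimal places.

α ≈ 0.23

Power law: V₂/V₁ = (z₂/z₁)^α ⇒ α = ln(V₂/V₁) / ln(z₂/z₁)
α = ln(5.99/4.5) / ln(233.0/66.0) = ln(1.3311) / ln(3.5303)
  = 0.28601 / 1.26138 = 0.22675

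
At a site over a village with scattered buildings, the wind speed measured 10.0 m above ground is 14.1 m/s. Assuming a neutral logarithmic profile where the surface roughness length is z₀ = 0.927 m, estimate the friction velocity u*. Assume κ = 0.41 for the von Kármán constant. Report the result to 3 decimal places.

Log law: V(z) = (u*/κ) · ln(z/z₀) ⇒ u* = κ · V / ln(z/z₀)
u* = 0.41 × 14.1 / ln(10.0/0.927) = 0.41 × 14.1 / 2.3784
   = 5.7810 / 2.3784 = 2.4306 m/s

u* ≈ 2.431 m/s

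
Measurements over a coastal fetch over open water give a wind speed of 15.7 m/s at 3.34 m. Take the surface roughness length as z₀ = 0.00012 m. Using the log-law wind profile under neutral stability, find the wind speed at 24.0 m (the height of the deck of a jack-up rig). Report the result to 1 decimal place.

Log law: V(z) ∝ ln(z/z₀), so V₂/V₁ = ln(z₂/z₀) / ln(z₁/z₀).
ln(24.0/0.00012) = 12.2061, ln(3.34/0.00012) = 10.2340
V₂ = 15.7 × 12.2061/10.2340 = 15.7 × 1.1927 = 18.7254 m/s

18.7 m/s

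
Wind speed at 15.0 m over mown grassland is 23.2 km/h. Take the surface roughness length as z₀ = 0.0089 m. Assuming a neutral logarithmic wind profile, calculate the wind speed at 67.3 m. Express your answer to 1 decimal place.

27.9 km/h

Log law: V(z) ∝ ln(z/z₀), so V₂/V₁ = ln(z₂/z₀) / ln(z₁/z₀).
ln(67.3/0.0089) = 8.9309, ln(15.0/0.0089) = 7.4298
V₂ = 23.2 × 8.9309/7.4298 = 23.2 × 1.2020 = 27.8873 km/h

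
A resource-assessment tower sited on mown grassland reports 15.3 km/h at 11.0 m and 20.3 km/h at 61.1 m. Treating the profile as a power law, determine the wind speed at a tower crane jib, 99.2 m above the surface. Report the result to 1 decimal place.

22.0 km/h

First find α: α = ln(V₂/V₁)/ln(z₂/z₁) = ln(20.3/15.3)/ln(61.1/11.0) = 0.28277/1.71462 = 0.1649
Extrapolate from 61.1 m to 99.2 m: V₃ = 20.3 × (99.2/61.1)^0.1649 = 20.3 × 1.0832 = 21.9890 km/h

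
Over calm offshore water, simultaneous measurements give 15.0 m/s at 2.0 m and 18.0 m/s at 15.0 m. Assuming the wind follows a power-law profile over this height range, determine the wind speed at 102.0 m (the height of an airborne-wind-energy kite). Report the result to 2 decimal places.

21.41 m/s

First find α: α = ln(V₂/V₁)/ln(z₂/z₁) = ln(18.0/15.0)/ln(15.0/2.0) = 0.18232/2.01490 = 0.0905
Extrapolate from 15.0 m to 102.0 m: V₃ = 18.0 × (102.0/15.0)^0.0905 = 18.0 × 1.1894 = 21.4093 m/s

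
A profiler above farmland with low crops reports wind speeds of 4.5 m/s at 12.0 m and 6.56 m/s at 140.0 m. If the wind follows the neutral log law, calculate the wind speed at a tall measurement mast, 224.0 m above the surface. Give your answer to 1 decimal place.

7.0 m/s

Log law: V ∝ ln(z/z₀). From the pair, with r = V₁/V₂ = 0.68598,
ln z₀ = (ln z₁ − r·ln z₂)/(1 − r) = (2.4849 − 0.68598×4.9416)/0.31402 = -2.8817 → z₀ = 0.05604 m
V₃ = V₁ · ln(z₃/z₀)/ln(z₁/z₀) = 4.5 × 8.2934/5.3667 = 6.9541 m/s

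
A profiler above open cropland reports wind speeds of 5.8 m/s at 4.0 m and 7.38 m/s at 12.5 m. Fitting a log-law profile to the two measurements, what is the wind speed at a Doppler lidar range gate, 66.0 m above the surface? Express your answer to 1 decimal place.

Log law: V ∝ ln(z/z₀). From the pair, with r = V₁/V₂ = 0.78591,
ln z₀ = (ln z₁ − r·ln z₂)/(1 − r) = (1.3863 − 0.78591×2.5257)/0.21409 = -2.7964 → z₀ = 0.06103 m
V₃ = V₁ · ln(z₃/z₀)/ln(z₁/z₀) = 5.8 × 6.9861/4.1827 = 9.6873 m/s

9.7 m/s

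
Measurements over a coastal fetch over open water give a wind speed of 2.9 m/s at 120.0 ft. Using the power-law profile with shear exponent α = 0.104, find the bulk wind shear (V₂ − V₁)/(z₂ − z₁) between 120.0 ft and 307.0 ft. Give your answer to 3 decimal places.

0.002 m/s/ft

Power law: V₂ = V₁ · (z₂/z₁)^α = 2.9 × (2.5583)^0.104 = 3.1976 m/s
ΔV/Δz = (3.1976 − 2.9)/(307.0 − 120.0) = 0.2976/187.0000 = 0.00159 m/s/ft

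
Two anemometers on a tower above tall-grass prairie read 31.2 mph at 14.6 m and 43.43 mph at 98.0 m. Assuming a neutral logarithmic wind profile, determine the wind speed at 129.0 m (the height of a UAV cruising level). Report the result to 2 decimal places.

45.20 mph

Log law: V ∝ ln(z/z₀). From the pair, with r = V₁/V₂ = 0.71840,
ln z₀ = (ln z₁ − r·ln z₂)/(1 − r) = (2.6810 − 0.71840×4.5850)/0.28160 = -2.1761 → z₀ = 0.1135 m
V₃ = V₁ · ln(z₃/z₀)/ln(z₁/z₀) = 31.2 × 7.0360/4.8572 = 45.1955 mph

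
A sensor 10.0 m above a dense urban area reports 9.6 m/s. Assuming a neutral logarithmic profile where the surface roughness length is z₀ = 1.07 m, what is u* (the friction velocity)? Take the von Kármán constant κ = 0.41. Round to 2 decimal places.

Log law: V(z) = (u*/κ) · ln(z/z₀) ⇒ u* = κ · V / ln(z/z₀)
u* = 0.41 × 9.6 / ln(10.0/1.07) = 0.41 × 9.6 / 2.2349
   = 3.9360 / 2.2349 = 1.7611 m/s

u* ≈ 1.76 m/s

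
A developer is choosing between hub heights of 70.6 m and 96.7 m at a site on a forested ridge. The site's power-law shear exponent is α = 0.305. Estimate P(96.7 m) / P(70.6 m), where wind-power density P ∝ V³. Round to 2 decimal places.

1.33

Speed ratio: V_B/V_A = (z_B/z_A)^α = (96.7/70.6)^0.305 = (1.3697)^0.305 = 1.10070
Power-density ratio: P_B/P_A = (V_B/V_A)³ = (1.10070)³ = 1.33355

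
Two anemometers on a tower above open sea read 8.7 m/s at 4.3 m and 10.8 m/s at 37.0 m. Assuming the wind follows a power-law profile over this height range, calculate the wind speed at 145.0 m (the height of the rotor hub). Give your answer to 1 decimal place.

12.4 m/s

First find α: α = ln(V₂/V₁)/ln(z₂/z₁) = ln(10.8/8.7)/ln(37.0/4.3) = 0.21622/2.15230 = 0.1005
Extrapolate from 37.0 m to 145.0 m: V₃ = 10.8 × (145.0/37.0)^0.1005 = 10.8 × 1.1471 = 12.3884 m/s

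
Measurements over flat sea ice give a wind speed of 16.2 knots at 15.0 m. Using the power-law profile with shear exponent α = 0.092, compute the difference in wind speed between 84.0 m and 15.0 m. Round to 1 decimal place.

2.8 knots

Power law: V₂ = V₁ · (z₂/z₁)^α = 16.2 × (5.6000)^0.092 = 18.9823 knots
ΔV = 18.9823 − 16.2 = 2.7823 knots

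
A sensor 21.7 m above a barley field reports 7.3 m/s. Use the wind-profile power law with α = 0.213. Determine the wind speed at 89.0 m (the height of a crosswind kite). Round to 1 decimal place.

9.9 m/s

Power-law profile: V₂ = V₁ · (z₂/z₁)^α
V₂ = 7.3 × (89.0/21.7)^0.213 = 7.3 × (4.1014)^0.213
    = 7.3 × 1.3507 = 9.8600 m/s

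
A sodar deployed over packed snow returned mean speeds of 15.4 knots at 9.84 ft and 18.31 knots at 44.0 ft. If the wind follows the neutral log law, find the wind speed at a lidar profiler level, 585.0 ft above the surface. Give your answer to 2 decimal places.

Log law: V ∝ ln(z/z₀). From the pair, with r = V₁/V₂ = 0.84107,
ln z₀ = (ln z₁ − r·ln z₂)/(1 − r) = (2.2865 − 0.84107×3.7842)/0.15893 = -5.6397 → z₀ = 0.003554 ft
V₃ = V₁ · ln(z₃/z₀)/ln(z₁/z₀) = 15.4 × 12.0113/7.9262 = 23.3372 knots

23.34 knots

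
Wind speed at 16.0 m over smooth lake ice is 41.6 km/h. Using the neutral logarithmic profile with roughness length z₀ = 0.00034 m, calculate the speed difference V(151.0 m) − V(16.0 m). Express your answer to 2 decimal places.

Log law: V₂ = V₁ · ln(z₂/z₀)/ln(z₁/z₀) = 41.6 × 13.0038/10.7592 = 50.2790 km/h
ΔV = 50.2790 − 41.6 = 8.6790 km/h

8.68 km/h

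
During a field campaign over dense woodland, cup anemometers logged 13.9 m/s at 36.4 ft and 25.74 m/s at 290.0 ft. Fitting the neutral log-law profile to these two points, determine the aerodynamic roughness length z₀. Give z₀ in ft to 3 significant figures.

z₀ ≈ 3.18 ft

Log law: V(z) ∝ ln(z/z₀). With r = V₁/V₂ = 13.9/25.74 = 0.54002,
r · ln(z₂/z₀) = ln(z₁/z₀) ⇒ ln z₀ = (ln z₁ − r·ln z₂)/(1 − r)
ln z₀ = (3.59457 − 0.54002×5.66988) / 0.45998 = 1.1582
z₀ = exp(1.1582) = 3.184 ft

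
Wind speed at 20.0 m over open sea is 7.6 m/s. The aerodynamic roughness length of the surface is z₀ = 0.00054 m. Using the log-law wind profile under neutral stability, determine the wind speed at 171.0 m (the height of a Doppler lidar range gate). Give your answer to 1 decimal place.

9.2 m/s

Log law: V(z) ∝ ln(z/z₀), so V₂/V₁ = ln(z₂/z₀) / ln(z₁/z₀).
ln(171.0/0.00054) = 12.6656, ln(20.0/0.00054) = 10.5197
V₂ = 7.6 × 12.6656/10.5197 = 7.6 × 1.2040 = 9.1503 m/s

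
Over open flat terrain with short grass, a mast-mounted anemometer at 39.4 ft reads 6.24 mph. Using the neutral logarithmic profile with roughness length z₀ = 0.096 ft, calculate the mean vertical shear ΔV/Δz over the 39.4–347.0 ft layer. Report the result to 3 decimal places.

0.007 mph/ft

Log law: V₂ = V₁ · ln(z₂/z₀)/ln(z₁/z₀) = 6.24 × 8.1927/6.0172 = 8.4961 mph
ΔV/Δz = (8.4961 − 6.24)/(347.0 − 39.4) = 2.2561/307.6000 = 0.00733 mph/ft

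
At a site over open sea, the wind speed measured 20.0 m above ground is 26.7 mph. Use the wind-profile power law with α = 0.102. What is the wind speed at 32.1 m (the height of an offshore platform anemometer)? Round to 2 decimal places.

28.02 mph

Power-law profile: V₂ = V₁ · (z₂/z₁)^α
V₂ = 26.7 × (32.1/20.0)^0.102 = 26.7 × (1.6050)^0.102
    = 26.7 × 1.0494 = 28.0201 mph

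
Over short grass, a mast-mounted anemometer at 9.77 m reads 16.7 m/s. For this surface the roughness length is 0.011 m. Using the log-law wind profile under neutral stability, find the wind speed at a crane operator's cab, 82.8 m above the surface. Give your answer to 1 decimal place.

22.0 m/s

Log law: V(z) ∝ ln(z/z₀), so V₂/V₁ = ln(z₂/z₀) / ln(z₁/z₀).
ln(82.8/0.011) = 8.9263, ln(9.77/0.011) = 6.7892
V₂ = 16.7 × 8.9263/6.7892 = 16.7 × 1.3148 = 21.9569 m/s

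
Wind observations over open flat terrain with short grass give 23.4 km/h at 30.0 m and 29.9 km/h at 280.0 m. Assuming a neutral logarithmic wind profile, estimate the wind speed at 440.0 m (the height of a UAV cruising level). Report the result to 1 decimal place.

Log law: V ∝ ln(z/z₀). From the pair, with r = V₁/V₂ = 0.78261,
ln z₀ = (ln z₁ − r·ln z₂)/(1 − r) = (3.4012 − 0.78261×5.6348)/0.21739 = -4.6397 → z₀ = 0.009660 m
V₃ = V₁ · ln(z₃/z₀)/ln(z₁/z₀) = 23.4 × 10.7265/8.0409 = 31.2153 km/h

31.2 km/h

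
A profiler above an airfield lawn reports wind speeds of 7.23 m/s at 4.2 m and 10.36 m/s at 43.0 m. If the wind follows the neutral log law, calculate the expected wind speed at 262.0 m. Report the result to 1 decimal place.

Log law: V ∝ ln(z/z₀). From the pair, with r = V₁/V₂ = 0.69788,
ln z₀ = (ln z₁ − r·ln z₂)/(1 − r) = (1.4351 − 0.69788×3.7612)/0.30212 = -3.9380 → z₀ = 0.01949 m
V₃ = V₁ · ln(z₃/z₀)/ln(z₁/z₀) = 7.23 × 9.5064/5.3731 = 12.7917 m/s

12.8 m/s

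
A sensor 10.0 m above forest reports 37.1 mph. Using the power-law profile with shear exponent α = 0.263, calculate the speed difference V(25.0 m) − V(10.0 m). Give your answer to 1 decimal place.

Power law: V₂ = V₁ · (z₂/z₁)^α = 37.1 × (2.5000)^0.263 = 47.2098 mph
ΔV = 47.2098 − 37.1 = 10.1098 mph

10.1 mph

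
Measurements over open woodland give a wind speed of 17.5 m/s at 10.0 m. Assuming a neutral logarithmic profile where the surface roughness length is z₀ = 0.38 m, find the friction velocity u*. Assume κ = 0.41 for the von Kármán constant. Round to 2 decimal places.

u* ≈ 2.19 m/s

Log law: V(z) = (u*/κ) · ln(z/z₀) ⇒ u* = κ · V / ln(z/z₀)
u* = 0.41 × 17.5 / ln(10.0/0.38) = 0.41 × 17.5 / 3.2702
   = 7.1750 / 3.2702 = 2.1941 m/s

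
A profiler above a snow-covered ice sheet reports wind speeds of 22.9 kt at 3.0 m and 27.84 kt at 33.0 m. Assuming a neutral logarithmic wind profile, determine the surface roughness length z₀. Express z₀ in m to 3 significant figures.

Log law: V(z) ∝ ln(z/z₀). With r = V₁/V₂ = 22.9/27.84 = 0.82256,
r · ln(z₂/z₀) = ln(z₁/z₀) ⇒ ln z₀ = (ln z₁ − r·ln z₂)/(1 − r)
ln z₀ = (1.09861 − 0.82256×3.49651) / 0.17744 = -10.0171
z₀ = exp(-10.0171) = 0.00004463 m

z₀ ≈ 0.0000446 m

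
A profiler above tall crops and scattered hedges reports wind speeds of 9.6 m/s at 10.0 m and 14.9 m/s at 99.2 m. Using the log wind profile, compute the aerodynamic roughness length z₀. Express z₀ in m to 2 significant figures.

Log law: V(z) ∝ ln(z/z₀). With r = V₁/V₂ = 9.6/14.9 = 0.64430,
r · ln(z₂/z₀) = ln(z₁/z₀) ⇒ ln z₀ = (ln z₁ − r·ln z₂)/(1 − r)
ln z₀ = (2.30259 − 0.64430×4.59714) / 0.35570 = -1.8536
z₀ = exp(-1.8536) = 0.1567 m

z₀ ≈ 0.16 m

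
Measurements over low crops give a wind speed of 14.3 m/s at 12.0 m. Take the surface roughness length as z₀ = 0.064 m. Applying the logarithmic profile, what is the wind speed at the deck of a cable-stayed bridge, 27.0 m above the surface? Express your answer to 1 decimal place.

Log law: V(z) ∝ ln(z/z₀), so V₂/V₁ = ln(z₂/z₀) / ln(z₁/z₀).
ln(27.0/0.064) = 6.0447, ln(12.0/0.064) = 5.2338
V₂ = 14.3 × 6.0447/5.2338 = 14.3 × 1.1549 = 16.5157 m/s

16.5 m/s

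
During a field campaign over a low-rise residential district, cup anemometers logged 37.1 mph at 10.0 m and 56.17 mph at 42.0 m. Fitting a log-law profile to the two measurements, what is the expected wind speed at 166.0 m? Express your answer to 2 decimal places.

74.43 mph

Log law: V ∝ ln(z/z₀). From the pair, with r = V₁/V₂ = 0.66049,
ln z₀ = (ln z₁ − r·ln z₂)/(1 − r) = (2.3026 − 0.66049×3.7377)/0.33951 = -0.4893 → z₀ = 0.6130 m
V₃ = V₁ · ln(z₃/z₀)/ln(z₁/z₀) = 37.1 × 5.6013/2.7919 = 74.4325 mph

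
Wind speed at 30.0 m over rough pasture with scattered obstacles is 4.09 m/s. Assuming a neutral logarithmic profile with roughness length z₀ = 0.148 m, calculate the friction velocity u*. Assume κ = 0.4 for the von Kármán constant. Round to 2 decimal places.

u* ≈ 0.31 m/s

Log law: V(z) = (u*/κ) · ln(z/z₀) ⇒ u* = κ · V / ln(z/z₀)
u* = 0.4 × 4.09 / ln(30.0/0.148) = 0.4 × 4.09 / 5.3117
   = 1.6360 / 5.3117 = 0.3080 m/s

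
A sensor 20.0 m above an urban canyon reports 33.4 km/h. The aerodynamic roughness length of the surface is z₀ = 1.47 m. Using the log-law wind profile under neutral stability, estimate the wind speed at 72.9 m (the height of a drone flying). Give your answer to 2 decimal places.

49.95 km/h

Log law: V(z) ∝ ln(z/z₀), so V₂/V₁ = ln(z₂/z₀) / ln(z₁/z₀).
ln(72.9/1.47) = 3.9038, ln(20.0/1.47) = 2.6105
V₂ = 33.4 × 3.9038/2.6105 = 33.4 × 1.4954 = 49.9480 km/h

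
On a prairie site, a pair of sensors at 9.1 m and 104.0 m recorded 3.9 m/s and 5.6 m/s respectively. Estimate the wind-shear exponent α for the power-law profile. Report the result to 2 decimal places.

α ≈ 0.15

Power law: V₂/V₁ = (z₂/z₁)^α ⇒ α = ln(V₂/V₁) / ln(z₂/z₁)
α = ln(5.6/3.9) / ln(104.0/9.1) = ln(1.4359) / ln(11.4286)
  = 0.36179 / 2.43612 = 0.14851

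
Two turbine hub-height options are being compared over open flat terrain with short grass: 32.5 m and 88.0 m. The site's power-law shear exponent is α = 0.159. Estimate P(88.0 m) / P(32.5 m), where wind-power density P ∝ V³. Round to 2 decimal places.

1.61

Speed ratio: V_B/V_A = (z_B/z_A)^α = (88.0/32.5)^0.159 = (2.7077)^0.159 = 1.17161
Power-density ratio: P_B/P_A = (V_B/V_A)³ = (1.17161)³ = 1.60824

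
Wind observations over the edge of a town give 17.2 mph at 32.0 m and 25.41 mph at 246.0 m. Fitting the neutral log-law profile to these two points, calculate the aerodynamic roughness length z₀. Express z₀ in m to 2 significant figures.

Log law: V(z) ∝ ln(z/z₀). With r = V₁/V₂ = 17.2/25.41 = 0.67690,
r · ln(z₂/z₀) = ln(z₁/z₀) ⇒ ln z₀ = (ln z₁ − r·ln z₂)/(1 − r)
ln z₀ = (3.46574 − 0.67690×5.50533) / 0.32310 = -0.8072
z₀ = exp(-0.8072) = 0.4461 m

z₀ ≈ 0.45 m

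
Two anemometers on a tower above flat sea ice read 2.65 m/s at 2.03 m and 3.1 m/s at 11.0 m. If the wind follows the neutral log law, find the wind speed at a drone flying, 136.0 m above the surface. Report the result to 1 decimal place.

3.8 m/s

Log law: V ∝ ln(z/z₀). From the pair, with r = V₁/V₂ = 0.85484,
ln z₀ = (ln z₁ − r·ln z₂)/(1 − r) = (0.7080 − 0.85484×2.3979)/0.14516 = -9.2434 → z₀ = 0.00009675 m
V₃ = V₁ · ln(z₃/z₀)/ln(z₁/z₀) = 2.65 × 14.1560/9.9514 = 3.7697 m/s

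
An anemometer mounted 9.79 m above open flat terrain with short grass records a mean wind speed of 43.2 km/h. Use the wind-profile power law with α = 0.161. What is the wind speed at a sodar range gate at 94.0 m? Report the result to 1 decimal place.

Power-law profile: V₂ = V₁ · (z₂/z₁)^α
V₂ = 43.2 × (94.0/9.79)^0.161 = 43.2 × (9.6016)^0.161
    = 43.2 × 1.4393 = 62.1787 km/h

62.2 km/h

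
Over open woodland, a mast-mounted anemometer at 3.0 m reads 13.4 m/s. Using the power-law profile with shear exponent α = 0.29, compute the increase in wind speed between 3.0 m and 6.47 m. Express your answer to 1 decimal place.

Power law: V₂ = V₁ · (z₂/z₁)^α = 13.4 × (2.1567)^0.29 = 16.7456 m/s
ΔV = 16.7456 − 13.4 = 3.3456 m/s

3.3 m/s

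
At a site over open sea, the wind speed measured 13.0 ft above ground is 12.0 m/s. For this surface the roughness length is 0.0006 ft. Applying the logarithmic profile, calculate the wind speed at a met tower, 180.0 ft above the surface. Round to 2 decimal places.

15.16 m/s

Log law: V(z) ∝ ln(z/z₀), so V₂/V₁ = ln(z₂/z₀) / ln(z₁/z₀).
ln(180.0/0.0006) = 12.6115, ln(13.0/0.0006) = 9.9835
V₂ = 12.0 × 12.6115/9.9835 = 12.0 × 1.2632 = 15.1588 m/s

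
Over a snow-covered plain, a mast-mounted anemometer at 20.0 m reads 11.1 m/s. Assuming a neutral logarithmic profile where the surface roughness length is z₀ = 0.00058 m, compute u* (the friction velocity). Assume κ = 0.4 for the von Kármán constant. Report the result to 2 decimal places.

Log law: V(z) = (u*/κ) · ln(z/z₀) ⇒ u* = κ · V / ln(z/z₀)
u* = 0.4 × 11.1 / ln(20.0/0.00058) = 0.4 × 11.1 / 10.4482
   = 4.4400 / 10.4482 = 0.4250 m/s

u* ≈ 0.42 m/s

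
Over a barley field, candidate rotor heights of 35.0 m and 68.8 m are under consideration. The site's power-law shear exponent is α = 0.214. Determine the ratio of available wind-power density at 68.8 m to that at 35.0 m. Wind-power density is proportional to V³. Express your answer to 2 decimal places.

1.54

Speed ratio: V_B/V_A = (z_B/z_A)^α = (68.8/35.0)^0.214 = (1.9657)^0.214 = 1.15562
Power-density ratio: P_B/P_A = (V_B/V_A)³ = (1.15562)³ = 1.54326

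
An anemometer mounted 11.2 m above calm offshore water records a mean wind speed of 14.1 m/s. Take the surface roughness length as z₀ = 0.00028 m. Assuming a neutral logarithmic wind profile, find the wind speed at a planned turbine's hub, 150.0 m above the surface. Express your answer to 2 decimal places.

Log law: V(z) ∝ ln(z/z₀), so V₂/V₁ = ln(z₂/z₀) / ln(z₁/z₀).
ln(150.0/0.00028) = 13.1914, ln(11.2/0.00028) = 10.5966
V₂ = 14.1 × 13.1914/10.5966 = 14.1 × 1.2449 = 17.5526 m/s

17.55 m/s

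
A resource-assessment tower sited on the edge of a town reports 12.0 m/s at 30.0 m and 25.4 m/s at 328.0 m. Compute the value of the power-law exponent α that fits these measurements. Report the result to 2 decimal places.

Power law: V₂/V₁ = (z₂/z₁)^α ⇒ α = ln(V₂/V₁) / ln(z₂/z₁)
α = ln(25.4/12.0) / ln(328.0/30.0) = ln(2.1167) / ln(10.9333)
  = 0.74984 / 2.39182 = 0.31350

α ≈ 0.31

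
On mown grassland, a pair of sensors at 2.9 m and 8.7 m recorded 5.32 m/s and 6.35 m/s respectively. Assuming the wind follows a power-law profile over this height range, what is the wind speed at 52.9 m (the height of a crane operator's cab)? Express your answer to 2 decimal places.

8.49 m/s

First find α: α = ln(V₂/V₁)/ln(z₂/z₁) = ln(6.35/5.32)/ln(8.7/2.9) = 0.17698/1.09861 = 0.1611
Extrapolate from 8.7 m to 52.9 m: V₃ = 6.35 × (52.9/8.7)^0.1611 = 6.35 × 1.3375 = 8.4930 m/s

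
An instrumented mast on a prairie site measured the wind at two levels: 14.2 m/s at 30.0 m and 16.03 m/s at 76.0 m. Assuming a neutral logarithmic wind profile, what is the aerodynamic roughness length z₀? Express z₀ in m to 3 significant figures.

Log law: V(z) ∝ ln(z/z₀). With r = V₁/V₂ = 14.2/16.03 = 0.88584,
r · ln(z₂/z₀) = ln(z₁/z₀) ⇒ ln z₀ = (ln z₁ − r·ln z₂)/(1 − r)
ln z₀ = (3.40120 − 0.88584×4.33073) / 0.11416 = -3.8116
z₀ = exp(-3.8116) = 0.02211 m

z₀ ≈ 0.0221 m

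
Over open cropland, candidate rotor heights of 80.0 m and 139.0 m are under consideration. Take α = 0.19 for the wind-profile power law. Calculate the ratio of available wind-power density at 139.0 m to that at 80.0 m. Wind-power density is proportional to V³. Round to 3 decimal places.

1.370

Speed ratio: V_B/V_A = (z_B/z_A)^α = (139.0/80.0)^0.19 = (1.7375)^0.19 = 1.11067
Power-density ratio: P_B/P_A = (V_B/V_A)³ = (1.11067)³ = 1.37012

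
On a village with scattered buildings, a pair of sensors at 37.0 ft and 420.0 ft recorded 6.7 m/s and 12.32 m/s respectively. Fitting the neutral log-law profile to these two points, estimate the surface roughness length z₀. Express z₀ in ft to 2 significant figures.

Log law: V(z) ∝ ln(z/z₀). With r = V₁/V₂ = 6.7/12.32 = 0.54383,
r · ln(z₂/z₀) = ln(z₁/z₀) ⇒ ln z₀ = (ln z₁ − r·ln z₂)/(1 − r)
ln z₀ = (3.61092 − 0.54383×6.04025) / 0.45617 = 0.7147
z₀ = exp(0.7147) = 2.044 ft

z₀ ≈ 2.0 ft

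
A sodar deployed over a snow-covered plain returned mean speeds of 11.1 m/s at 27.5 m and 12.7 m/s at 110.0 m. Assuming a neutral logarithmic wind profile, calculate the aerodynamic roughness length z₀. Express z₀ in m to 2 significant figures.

z₀ ≈ 0.0018 m

Log law: V(z) ∝ ln(z/z₀). With r = V₁/V₂ = 11.1/12.7 = 0.87402,
r · ln(z₂/z₀) = ln(z₁/z₀) ⇒ ln z₀ = (ln z₁ − r·ln z₂)/(1 − r)
ln z₀ = (3.31419 − 0.87402×4.70048) / 0.12598 = -6.3032
z₀ = exp(-6.3032) = 0.001830 m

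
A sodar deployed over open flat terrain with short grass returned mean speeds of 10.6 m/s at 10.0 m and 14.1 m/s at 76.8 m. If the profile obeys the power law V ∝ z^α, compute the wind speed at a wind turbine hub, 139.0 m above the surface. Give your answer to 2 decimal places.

15.32 m/s

First find α: α = ln(V₂/V₁)/ln(z₂/z₁) = ln(14.1/10.6)/ln(76.8/10.0) = 0.28532/2.03862 = 0.1400
Extrapolate from 76.8 m to 139.0 m: V₃ = 14.1 × (139.0/76.8)^0.1400 = 14.1 × 1.0866 = 15.3207 m/s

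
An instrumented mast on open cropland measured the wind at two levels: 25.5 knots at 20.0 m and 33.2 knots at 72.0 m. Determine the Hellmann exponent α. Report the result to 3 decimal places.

α ≈ 0.206

Power law: V₂/V₁ = (z₂/z₁)^α ⇒ α = ln(V₂/V₁) / ln(z₂/z₁)
α = ln(33.2/25.5) / ln(72.0/20.0) = ln(1.3020) / ln(3.6000)
  = 0.26387 / 1.28093 = 0.20600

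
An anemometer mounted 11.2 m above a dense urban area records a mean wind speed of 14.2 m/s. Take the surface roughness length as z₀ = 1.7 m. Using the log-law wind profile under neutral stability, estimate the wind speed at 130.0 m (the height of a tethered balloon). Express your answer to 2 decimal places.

32.67 m/s

Log law: V(z) ∝ ln(z/z₀), so V₂/V₁ = ln(z₂/z₀) / ln(z₁/z₀).
ln(130.0/1.7) = 4.3369, ln(11.2/1.7) = 1.8853
V₂ = 14.2 × 4.3369/1.8853 = 14.2 × 2.3004 = 32.6656 m/s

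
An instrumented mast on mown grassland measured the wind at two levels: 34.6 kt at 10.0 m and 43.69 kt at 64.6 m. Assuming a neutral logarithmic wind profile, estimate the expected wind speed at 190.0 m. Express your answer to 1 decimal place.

48.9 kt

Log law: V ∝ ln(z/z₀). From the pair, with r = V₁/V₂ = 0.79194,
ln z₀ = (ln z₁ − r·ln z₂)/(1 − r) = (2.3026 − 0.79194×4.1682)/0.20806 = -4.7987 → z₀ = 0.008240 m
V₃ = V₁ · ln(z₃/z₀)/ln(z₁/z₀) = 34.6 × 10.0457/7.1013 = 48.9463 kt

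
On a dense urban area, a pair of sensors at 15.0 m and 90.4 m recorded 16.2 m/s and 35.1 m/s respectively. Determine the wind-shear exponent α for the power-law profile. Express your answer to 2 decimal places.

Power law: V₂/V₁ = (z₂/z₁)^α ⇒ α = ln(V₂/V₁) / ln(z₂/z₁)
α = ln(35.1/16.2) / ln(90.4/15.0) = ln(2.1667) / ln(6.0267)
  = 0.77319 / 1.79619 = 0.43046

α ≈ 0.43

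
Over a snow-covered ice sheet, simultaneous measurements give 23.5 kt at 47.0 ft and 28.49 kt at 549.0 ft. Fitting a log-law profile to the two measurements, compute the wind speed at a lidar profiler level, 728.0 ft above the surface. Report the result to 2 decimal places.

Log law: V ∝ ln(z/z₀). From the pair, with r = V₁/V₂ = 0.82485,
ln z₀ = (ln z₁ − r·ln z₂)/(1 − r) = (3.8501 − 0.82485×6.3081)/0.17515 = -7.7254 → z₀ = 0.0004415 ft
V₃ = V₁ · ln(z₃/z₀)/ln(z₁/z₀) = 23.5 × 14.3157/11.5755 = 29.0629 kt

29.06 kt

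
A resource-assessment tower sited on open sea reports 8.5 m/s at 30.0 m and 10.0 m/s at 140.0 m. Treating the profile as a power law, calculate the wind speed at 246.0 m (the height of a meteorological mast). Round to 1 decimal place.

10.6 m/s

First find α: α = ln(V₂/V₁)/ln(z₂/z₁) = ln(10.0/8.5)/ln(140.0/30.0) = 0.16252/1.54045 = 0.1055
Extrapolate from 140.0 m to 246.0 m: V₃ = 10.0 × (246.0/140.0)^0.1055 = 10.0 × 1.0613 = 10.6127 m/s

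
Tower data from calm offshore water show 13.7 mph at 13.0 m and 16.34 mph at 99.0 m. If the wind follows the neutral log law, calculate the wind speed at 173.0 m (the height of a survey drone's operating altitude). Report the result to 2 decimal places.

Log law: V ∝ ln(z/z₀). From the pair, with r = V₁/V₂ = 0.83843,
ln z₀ = (ln z₁ − r·ln z₂)/(1 − r) = (2.5649 − 0.83843×4.5951)/0.16157 = -7.9704 → z₀ = 0.0003455 m
V₃ = V₁ · ln(z₃/z₀)/ln(z₁/z₀) = 13.7 × 13.1237/10.5354 = 17.0658 mph

17.07 mph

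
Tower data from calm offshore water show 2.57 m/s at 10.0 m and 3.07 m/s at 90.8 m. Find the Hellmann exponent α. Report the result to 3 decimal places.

α ≈ 0.081

Power law: V₂/V₁ = (z₂/z₁)^α ⇒ α = ln(V₂/V₁) / ln(z₂/z₁)
α = ln(3.07/2.57) / ln(90.8/10.0) = ln(1.1946) / ln(9.0800)
  = 0.17777 / 2.20607 = 0.08058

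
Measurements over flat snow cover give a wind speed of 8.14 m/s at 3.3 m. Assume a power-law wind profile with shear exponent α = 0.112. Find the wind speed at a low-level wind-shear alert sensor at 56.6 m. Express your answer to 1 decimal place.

11.2 m/s

Power-law profile: V₂ = V₁ · (z₂/z₁)^α
V₂ = 8.14 × (56.6/3.3)^0.112 = 8.14 × (17.1515)^0.112
    = 8.14 × 1.3748 = 11.1909 m/s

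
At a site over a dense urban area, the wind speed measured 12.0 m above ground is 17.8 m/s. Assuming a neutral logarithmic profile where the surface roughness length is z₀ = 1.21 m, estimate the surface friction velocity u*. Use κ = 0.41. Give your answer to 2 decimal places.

Log law: V(z) = (u*/κ) · ln(z/z₀) ⇒ u* = κ · V / ln(z/z₀)
u* = 0.41 × 17.8 / ln(12.0/1.21) = 0.41 × 17.8 / 2.2943
   = 7.2980 / 2.2943 = 3.1809 m/s

u* ≈ 3.18 m/s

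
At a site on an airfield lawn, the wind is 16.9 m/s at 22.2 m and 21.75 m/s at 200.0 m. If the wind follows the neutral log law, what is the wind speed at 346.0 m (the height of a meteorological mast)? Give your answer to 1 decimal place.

Log law: V ∝ ln(z/z₀). From the pair, with r = V₁/V₂ = 0.77701,
ln z₀ = (ln z₁ − r·ln z₂)/(1 − r) = (3.1001 − 0.77701×5.2983)/0.22299 = -4.5597 → z₀ = 0.01047 m
V₃ = V₁ · ln(z₃/z₀)/ln(z₁/z₀) = 16.9 × 10.4061/7.6598 = 22.9593 m/s

23.0 m/s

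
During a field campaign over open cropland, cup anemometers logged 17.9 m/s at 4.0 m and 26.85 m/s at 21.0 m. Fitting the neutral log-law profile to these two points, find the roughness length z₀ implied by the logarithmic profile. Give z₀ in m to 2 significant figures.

Log law: V(z) ∝ ln(z/z₀). With r = V₁/V₂ = 17.9/26.85 = 0.66667,
r · ln(z₂/z₀) = ln(z₁/z₀) ⇒ ln z₀ = (ln z₁ − r·ln z₂)/(1 − r)
ln z₀ = (1.38629 − 0.66667×3.04452) / 0.33333 = -1.9302
z₀ = exp(-1.9302) = 0.1451 m

z₀ ≈ 0.15 m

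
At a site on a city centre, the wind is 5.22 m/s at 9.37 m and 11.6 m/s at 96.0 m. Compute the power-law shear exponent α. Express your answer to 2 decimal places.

α ≈ 0.34

Power law: V₂/V₁ = (z₂/z₁)^α ⇒ α = ln(V₂/V₁) / ln(z₂/z₁)
α = ln(11.6/5.22) / ln(96.0/9.37) = ln(2.2222) / ln(10.2455)
  = 0.79851 / 2.32684 = 0.34317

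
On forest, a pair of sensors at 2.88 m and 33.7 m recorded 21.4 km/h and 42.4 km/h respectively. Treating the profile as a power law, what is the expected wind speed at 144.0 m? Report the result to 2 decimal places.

First find α: α = ln(V₂/V₁)/ln(z₂/z₁) = ln(42.4/21.4)/ln(33.7/2.88) = 0.68376/2.45971 = 0.2780
Extrapolate from 33.7 m to 144.0 m: V₃ = 42.4 × (144.0/33.7)^0.2780 = 42.4 × 1.4974 = 63.4891 km/h

63.49 km/h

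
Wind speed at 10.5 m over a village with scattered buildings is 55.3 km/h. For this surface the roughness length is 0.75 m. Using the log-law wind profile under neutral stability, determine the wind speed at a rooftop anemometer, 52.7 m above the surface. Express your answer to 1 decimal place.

Log law: V(z) ∝ ln(z/z₀), so V₂/V₁ = ln(z₂/z₀) / ln(z₁/z₀).
ln(52.7/0.75) = 4.2523, ln(10.5/0.75) = 2.6391
V₂ = 55.3 × 4.2523/2.6391 = 55.3 × 1.6113 = 89.1046 km/h

89.1 km/h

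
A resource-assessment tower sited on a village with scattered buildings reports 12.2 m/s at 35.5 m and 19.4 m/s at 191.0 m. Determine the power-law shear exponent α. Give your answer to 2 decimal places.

α ≈ 0.28

Power law: V₂/V₁ = (z₂/z₁)^α ⇒ α = ln(V₂/V₁) / ln(z₂/z₁)
α = ln(19.4/12.2) / ln(191.0/35.5) = ln(1.5902) / ln(5.3803)
  = 0.46384 / 1.68274 = 0.27564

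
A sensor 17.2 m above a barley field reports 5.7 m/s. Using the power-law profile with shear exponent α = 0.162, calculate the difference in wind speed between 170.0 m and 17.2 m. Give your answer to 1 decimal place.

Power law: V₂ = V₁ · (z₂/z₁)^α = 5.7 × (9.8837)^0.162 = 8.2614 m/s
ΔV = 8.2614 − 5.7 = 2.5614 m/s

2.6 m/s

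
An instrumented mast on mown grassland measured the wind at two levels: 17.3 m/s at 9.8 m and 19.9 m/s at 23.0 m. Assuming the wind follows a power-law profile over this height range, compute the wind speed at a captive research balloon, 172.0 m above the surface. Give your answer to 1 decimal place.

27.7 m/s

First find α: α = ln(V₂/V₁)/ln(z₂/z₁) = ln(19.9/17.3)/ln(23.0/9.8) = 0.14001/0.85311 = 0.1641
Extrapolate from 23.0 m to 172.0 m: V₃ = 19.9 × (172.0/23.0)^0.1641 = 19.9 × 1.3913 = 27.6861 m/s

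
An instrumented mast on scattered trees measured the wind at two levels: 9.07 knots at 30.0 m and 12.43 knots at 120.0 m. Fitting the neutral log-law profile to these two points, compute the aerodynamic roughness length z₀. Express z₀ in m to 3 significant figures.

Log law: V(z) ∝ ln(z/z₀). With r = V₁/V₂ = 9.07/12.43 = 0.72969,
r · ln(z₂/z₀) = ln(z₁/z₀) ⇒ ln z₀ = (ln z₁ − r·ln z₂)/(1 − r)
ln z₀ = (3.40120 − 0.72969×4.78749) / 0.27031 = -0.3410
z₀ = exp(-0.3410) = 0.7111 m

z₀ ≈ 0.711 m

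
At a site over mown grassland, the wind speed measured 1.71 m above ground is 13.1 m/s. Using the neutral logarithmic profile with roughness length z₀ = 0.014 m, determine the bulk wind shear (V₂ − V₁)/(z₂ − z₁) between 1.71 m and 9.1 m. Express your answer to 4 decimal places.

0.6167 m/s/m

Log law: V₂ = V₁ · ln(z₂/z₀)/ln(z₁/z₀) = 13.1 × 6.4770/4.8052 = 17.6576 m/s
ΔV/Δz = (17.6576 − 13.1)/(9.1 − 1.71) = 4.5576/7.3900 = 0.61673 m/s/m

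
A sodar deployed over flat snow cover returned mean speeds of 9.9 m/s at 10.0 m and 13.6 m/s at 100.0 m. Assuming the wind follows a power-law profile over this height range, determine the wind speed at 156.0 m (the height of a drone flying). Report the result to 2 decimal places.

14.46 m/s

First find α: α = ln(V₂/V₁)/ln(z₂/z₁) = ln(13.6/9.9)/ln(100.0/10.0) = 0.31754/2.30259 = 0.1379
Extrapolate from 100.0 m to 156.0 m: V₃ = 13.6 × (156.0/100.0)^0.1379 = 13.6 × 1.0632 = 14.4601 m/s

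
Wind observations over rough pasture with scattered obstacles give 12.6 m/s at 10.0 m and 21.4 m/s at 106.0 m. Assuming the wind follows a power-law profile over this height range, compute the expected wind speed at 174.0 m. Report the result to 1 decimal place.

First find α: α = ln(V₂/V₁)/ln(z₂/z₁) = ln(21.4/12.6)/ln(106.0/10.0) = 0.52969/2.36085 = 0.2244
Extrapolate from 106.0 m to 174.0 m: V₃ = 21.4 × (174.0/106.0)^0.2244 = 21.4 × 1.1176 = 23.9170 m/s

23.9 m/s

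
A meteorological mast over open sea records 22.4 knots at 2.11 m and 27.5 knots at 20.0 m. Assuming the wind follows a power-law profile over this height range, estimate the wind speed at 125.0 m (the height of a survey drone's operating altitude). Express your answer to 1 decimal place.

32.5 knots

First find α: α = ln(V₂/V₁)/ln(z₂/z₁) = ln(27.5/22.4)/ln(20.0/2.11) = 0.20513/2.24904 = 0.0912
Extrapolate from 20.0 m to 125.0 m: V₃ = 27.5 × (125.0/20.0)^0.0912 = 27.5 × 1.1819 = 32.5028 knots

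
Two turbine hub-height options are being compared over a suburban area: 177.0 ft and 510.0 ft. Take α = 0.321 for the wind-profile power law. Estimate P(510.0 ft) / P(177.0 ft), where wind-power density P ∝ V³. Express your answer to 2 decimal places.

Speed ratio: V_B/V_A = (z_B/z_A)^α = (510.0/177.0)^0.321 = (2.8814)^0.321 = 1.40453
Power-density ratio: P_B/P_A = (V_B/V_A)³ = (1.40453)³ = 2.77071

2.77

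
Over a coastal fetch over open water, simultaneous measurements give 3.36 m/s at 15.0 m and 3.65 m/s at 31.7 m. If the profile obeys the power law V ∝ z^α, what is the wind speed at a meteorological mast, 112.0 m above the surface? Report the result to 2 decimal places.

4.20 m/s

First find α: α = ln(V₂/V₁)/ln(z₂/z₁) = ln(3.65/3.36)/ln(31.7/15.0) = 0.08279/0.74827 = 0.1106
Extrapolate from 31.7 m to 112.0 m: V₃ = 3.65 × (112.0/31.7)^0.1106 = 3.65 × 1.1499 = 4.1970 m/s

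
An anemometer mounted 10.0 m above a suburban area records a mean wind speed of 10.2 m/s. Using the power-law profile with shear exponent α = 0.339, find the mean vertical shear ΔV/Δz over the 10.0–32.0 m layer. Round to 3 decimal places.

Power law: V₂ = V₁ · (z₂/z₁)^α = 10.2 × (3.2000)^0.339 = 15.1302 m/s
ΔV/Δz = (15.1302 − 10.2)/(32.0 − 10.0) = 4.9302/22.0000 = 0.22410 m/s/m

0.224 m/s/m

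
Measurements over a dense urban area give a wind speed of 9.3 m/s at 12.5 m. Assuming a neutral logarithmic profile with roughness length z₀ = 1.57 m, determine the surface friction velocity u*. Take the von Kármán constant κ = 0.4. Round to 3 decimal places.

u* ≈ 1.793 m/s

Log law: V(z) = (u*/κ) · ln(z/z₀) ⇒ u* = κ · V / ln(z/z₀)
u* = 0.4 × 9.3 / ln(12.5/1.57) = 0.4 × 9.3 / 2.0747
   = 3.7200 / 2.0747 = 1.7931 m/s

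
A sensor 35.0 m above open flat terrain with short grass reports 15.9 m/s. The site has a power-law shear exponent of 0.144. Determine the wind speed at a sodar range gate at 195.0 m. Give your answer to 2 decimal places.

Power-law profile: V₂ = V₁ · (z₂/z₁)^α
V₂ = 15.9 × (195.0/35.0)^0.144 = 15.9 × (5.5714)^0.144
    = 15.9 × 1.2806 = 20.3618 m/s

20.36 m/s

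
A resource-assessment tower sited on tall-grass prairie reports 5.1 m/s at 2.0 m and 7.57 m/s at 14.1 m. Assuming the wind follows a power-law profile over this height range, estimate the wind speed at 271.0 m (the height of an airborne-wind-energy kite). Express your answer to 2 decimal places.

13.76 m/s

First find α: α = ln(V₂/V₁)/ln(z₂/z₁) = ln(7.57/5.1)/ln(14.1/2.0) = 0.39495/1.95303 = 0.2022
Extrapolate from 14.1 m to 271.0 m: V₃ = 7.57 × (271.0/14.1)^0.2022 = 7.57 × 1.8181 = 13.7627 m/s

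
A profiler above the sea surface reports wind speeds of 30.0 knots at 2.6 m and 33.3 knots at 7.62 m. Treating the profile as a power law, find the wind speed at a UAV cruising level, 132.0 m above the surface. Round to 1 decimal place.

43.9 knots

First find α: α = ln(V₂/V₁)/ln(z₂/z₁) = ln(33.3/30.0)/ln(7.62/2.6) = 0.10436/1.07526 = 0.0971
Extrapolate from 7.62 m to 132.0 m: V₃ = 33.3 × (132.0/7.62)^0.0971 = 33.3 × 1.3189 = 43.9196 knots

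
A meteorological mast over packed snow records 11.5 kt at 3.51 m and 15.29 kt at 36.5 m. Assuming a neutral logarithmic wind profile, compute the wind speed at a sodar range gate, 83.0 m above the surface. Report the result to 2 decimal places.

Log law: V ∝ ln(z/z₀). From the pair, with r = V₁/V₂ = 0.75213,
ln z₀ = (ln z₁ − r·ln z₂)/(1 − r) = (1.2556 − 0.75213×3.5973)/0.24787 = -5.8498 → z₀ = 0.002880 m
V₃ = V₁ · ln(z₃/z₀)/ln(z₁/z₀) = 11.5 × 10.2686/7.1054 = 16.6196 kt

16.62 kt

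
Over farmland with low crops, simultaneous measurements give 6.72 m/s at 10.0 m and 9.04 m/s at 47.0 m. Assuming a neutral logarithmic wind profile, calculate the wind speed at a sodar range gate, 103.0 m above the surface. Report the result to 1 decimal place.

Log law: V ∝ ln(z/z₀). From the pair, with r = V₁/V₂ = 0.74336,
ln z₀ = (ln z₁ − r·ln z₂)/(1 − r) = (2.3026 − 0.74336×3.8501)/0.25664 = -2.1800 → z₀ = 0.1130 m
V₃ = V₁ · ln(z₃/z₀)/ln(z₁/z₀) = 6.72 × 6.8147/4.4826 = 10.2162 m/s

10.2 m/s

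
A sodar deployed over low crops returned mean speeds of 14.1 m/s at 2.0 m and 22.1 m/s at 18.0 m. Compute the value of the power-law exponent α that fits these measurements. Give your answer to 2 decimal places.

Power law: V₂/V₁ = (z₂/z₁)^α ⇒ α = ln(V₂/V₁) / ln(z₂/z₁)
α = ln(22.1/14.1) / ln(18.0/2.0) = ln(1.5674) / ln(9.0000)
  = 0.44940 / 2.19722 = 0.20453

α ≈ 0.20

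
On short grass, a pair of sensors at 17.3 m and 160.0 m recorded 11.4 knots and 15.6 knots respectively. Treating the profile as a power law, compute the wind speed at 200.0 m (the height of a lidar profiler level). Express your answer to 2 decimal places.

16.10 knots

First find α: α = ln(V₂/V₁)/ln(z₂/z₁) = ln(15.6/11.4)/ln(160.0/17.3) = 0.31366/2.22447 = 0.1410
Extrapolate from 160.0 m to 200.0 m: V₃ = 15.6 × (200.0/160.0)^0.1410 = 15.6 × 1.0320 = 16.0986 knots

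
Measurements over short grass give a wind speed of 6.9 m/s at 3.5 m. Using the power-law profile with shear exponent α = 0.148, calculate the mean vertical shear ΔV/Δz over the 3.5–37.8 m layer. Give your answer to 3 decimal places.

0.085 m/s/m

Power law: V₂ = V₁ · (z₂/z₁)^α = 6.9 × (10.8000)^0.148 = 9.8129 m/s
ΔV/Δz = (9.8129 − 6.9)/(37.8 − 3.5) = 2.9129/34.3000 = 0.08492 m/s/m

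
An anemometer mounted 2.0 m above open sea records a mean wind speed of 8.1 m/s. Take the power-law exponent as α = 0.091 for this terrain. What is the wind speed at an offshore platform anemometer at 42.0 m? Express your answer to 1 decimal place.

10.7 m/s

Power-law profile: V₂ = V₁ · (z₂/z₁)^α
V₂ = 8.1 × (42.0/2.0)^0.091 = 8.1 × (21.0000)^0.091
    = 8.1 × 1.3192 = 10.6858 m/s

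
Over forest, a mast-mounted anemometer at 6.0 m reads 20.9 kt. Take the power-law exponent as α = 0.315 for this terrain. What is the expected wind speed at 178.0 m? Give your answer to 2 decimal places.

60.80 kt

Power-law profile: V₂ = V₁ · (z₂/z₁)^α
V₂ = 20.9 × (178.0/6.0)^0.315 = 20.9 × (29.6667)^0.315
    = 20.9 × 2.9091 = 60.8010 kt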